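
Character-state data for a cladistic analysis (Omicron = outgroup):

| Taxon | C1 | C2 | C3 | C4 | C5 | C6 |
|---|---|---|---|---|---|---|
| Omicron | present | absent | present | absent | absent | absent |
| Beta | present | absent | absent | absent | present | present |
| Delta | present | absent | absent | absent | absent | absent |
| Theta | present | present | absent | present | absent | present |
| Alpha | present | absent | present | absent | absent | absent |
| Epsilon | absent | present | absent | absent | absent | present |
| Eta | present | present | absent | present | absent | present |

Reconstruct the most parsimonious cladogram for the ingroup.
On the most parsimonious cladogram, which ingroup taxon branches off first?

Alpha

Character polarity is set by the outgroup: the derived state is whichever differs from the outgroup's state, so for C1, C3 the derived state is 'absent', and for the remaining characters it is 'present'.
C1 (derived state 'absent') is unique to Epsilon (autapomorphy; uninformative for grouping).
C2 (derived state 'present') is shared by Epsilon, Eta, and Theta — a synapomorphy uniting that clade.
Only Beta, Delta, Epsilon, Eta, and Theta show the derived state 'absent' for C3, supporting them as a clade.
Only Eta and Theta show the derived state 'present' for C4, supporting them as a clade.
C5 (derived state 'present') is unique to Beta (autapomorphy; uninformative for grouping).
C6 (derived state 'present') is shared by Beta, Epsilon, Eta, and Theta — a synapomorphy uniting that clade.
Most parsimonious ingroup topology: (((Beta,((Theta,Eta),Epsilon)),Delta),Alpha).
Alpha is sister to the clade containing all other ingroup taxa, so it is the earliest-diverging (most basal) ingroup lineage.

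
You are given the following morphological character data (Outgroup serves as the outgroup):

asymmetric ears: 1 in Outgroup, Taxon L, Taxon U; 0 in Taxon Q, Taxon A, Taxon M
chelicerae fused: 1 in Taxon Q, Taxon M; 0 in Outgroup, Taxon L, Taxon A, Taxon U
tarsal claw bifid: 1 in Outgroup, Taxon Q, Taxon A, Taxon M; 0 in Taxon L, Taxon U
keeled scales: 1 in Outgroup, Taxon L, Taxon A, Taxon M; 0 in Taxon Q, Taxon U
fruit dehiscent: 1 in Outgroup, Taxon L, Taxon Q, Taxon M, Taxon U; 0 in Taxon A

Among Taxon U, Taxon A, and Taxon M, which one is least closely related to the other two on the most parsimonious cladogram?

Character polarity is set by the outgroup: the derived state is whichever differs from the outgroup's state, so for asymmetric ears, tarsal claw bifid, keeled scales, fruit dehiscent the derived state is '0', and for the remaining characters it is '1'.
asymmetric ears (derived state '0') is shared by Taxon A, Taxon M, and Taxon Q — a synapomorphy uniting that clade.
Only Taxon M and Taxon Q show the derived state '1' for chelicerae fused, supporting them as a clade.
tarsal claw bifid: derived state '0' in Taxon L and Taxon U only — synapomorphy for {Taxon L, Taxon U}.
keeled scales groups Taxon Q and Taxon U, which is incompatible with the clades supported by the remaining characters; treating it as convergent (homoplasy) costs fewer steps than any alternative tree.
fruit dehiscent (derived state '0') is unique to Taxon A (autapomorphy; uninformative for grouping).
Most parsimonious ingroup topology: ((Taxon L,Taxon U),((Taxon Q,Taxon M),Taxon A)).
Taxon M and Taxon A share a more recent common ancestor with each other than either does with Taxon U, so Taxon U is the least closely related of the three.

Taxon U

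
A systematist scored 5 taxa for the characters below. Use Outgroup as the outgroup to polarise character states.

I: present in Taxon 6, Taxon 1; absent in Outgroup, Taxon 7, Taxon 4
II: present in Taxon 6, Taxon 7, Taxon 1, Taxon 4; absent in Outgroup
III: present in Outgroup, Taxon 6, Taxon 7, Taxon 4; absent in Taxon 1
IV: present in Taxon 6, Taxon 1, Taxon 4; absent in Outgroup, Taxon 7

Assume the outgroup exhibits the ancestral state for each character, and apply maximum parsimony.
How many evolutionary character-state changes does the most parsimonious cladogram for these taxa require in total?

4

Character polarity is set by the outgroup: the derived state is whichever differs from the outgroup's state, so for III the derived state is 'absent', and for the remaining characters it is 'present'.
I (derived state 'present') is shared by Taxon 1 and Taxon 6 — a synapomorphy uniting that clade.
II (derived state 'present') is shared by all ingroup taxa — unites the whole ingroup.
III: derived state 'absent' in Taxon 1 only — an autapomorphy, so it tells us nothing about relationships among taxa.
IV: derived state 'present' in Taxon 1, Taxon 4, and Taxon 6 only — synapomorphy for {Taxon 1, Taxon 4, Taxon 6}.
Most parsimonious ingroup topology: (((Taxon 6,Taxon 1),Taxon 4),Taxon 7).
Changes per character on this tree: I: 1; II: 1; III: 1; IV: 1.
Total = 4.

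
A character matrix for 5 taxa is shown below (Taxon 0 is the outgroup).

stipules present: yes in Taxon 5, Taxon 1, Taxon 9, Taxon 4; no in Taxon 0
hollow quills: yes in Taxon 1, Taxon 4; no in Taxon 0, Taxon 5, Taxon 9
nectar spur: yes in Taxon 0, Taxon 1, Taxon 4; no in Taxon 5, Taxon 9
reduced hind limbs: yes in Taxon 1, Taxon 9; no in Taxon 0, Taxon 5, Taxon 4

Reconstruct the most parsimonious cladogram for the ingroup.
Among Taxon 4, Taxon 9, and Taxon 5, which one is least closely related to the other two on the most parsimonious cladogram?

Character polarity is set by the outgroup: the derived state is whichever differs from the outgroup's state, so for nectar spur the derived state is 'no', and for the remaining characters it is 'yes'.
stipules present (derived state 'yes') is shared by all ingroup taxa — unites the whole ingroup.
Only Taxon 1 and Taxon 4 show the derived state 'yes' for hollow quills, supporting them as a clade.
Only Taxon 5 and Taxon 9 show the derived state 'no' for nectar spur, supporting them as a clade.
reduced hind limbs groups Taxon 1 and Taxon 9, which is incompatible with the clades supported by the remaining characters; treating it as convergent (homoplasy) costs fewer steps than any alternative tree.
Most parsimonious ingroup topology: ((Taxon 5,Taxon 9),(Taxon 1,Taxon 4)).
Taxon 5 and Taxon 9 share a more recent common ancestor with each other than either does with Taxon 4, so Taxon 4 is the least closely related of the three.

Taxon 4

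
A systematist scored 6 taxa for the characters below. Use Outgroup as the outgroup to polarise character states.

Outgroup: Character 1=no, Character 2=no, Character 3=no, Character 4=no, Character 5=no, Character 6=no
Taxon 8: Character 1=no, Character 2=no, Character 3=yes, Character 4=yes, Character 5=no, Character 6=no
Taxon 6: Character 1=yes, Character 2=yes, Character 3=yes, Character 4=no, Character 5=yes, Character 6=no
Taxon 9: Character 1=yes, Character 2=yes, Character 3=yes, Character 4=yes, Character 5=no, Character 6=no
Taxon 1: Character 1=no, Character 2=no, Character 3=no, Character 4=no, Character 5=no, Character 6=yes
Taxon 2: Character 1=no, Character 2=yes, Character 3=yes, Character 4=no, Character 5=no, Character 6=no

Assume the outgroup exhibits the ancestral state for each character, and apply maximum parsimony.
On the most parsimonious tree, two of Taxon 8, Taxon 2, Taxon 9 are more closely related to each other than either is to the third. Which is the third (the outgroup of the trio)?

Taxon 8

The outgroup has state 'no' for every character, so 'yes' is the derived state throughout.
Only Taxon 6 and Taxon 9 show the derived state 'yes' for Character 1, supporting them as a clade.
Character 2: derived state 'yes' in Taxon 2, Taxon 6, and Taxon 9 only — synapomorphy for {Taxon 2, Taxon 6, Taxon 9}.
Character 3: derived state 'yes' in Taxon 2, Taxon 6, Taxon 8, and Taxon 9 only — synapomorphy for {Taxon 2, Taxon 6, Taxon 8, Taxon 9}.
Character 4 (state 'yes') occurs in Taxon 8 and Taxon 9 but conflicts with the nesting implied by the other characters — most parsimoniously interpreted as homoplasy.
Character 5 (derived state 'yes') is unique to Taxon 6 (autapomorphy; uninformative for grouping).
Character 6 (derived state 'yes') is unique to Taxon 1 (autapomorphy; uninformative for grouping).
Most parsimonious ingroup topology: ((Taxon 8,((Taxon 6,Taxon 9),Taxon 2)),Taxon 1).
Taxon 2 and Taxon 9 share a more recent common ancestor with each other than either does with Taxon 8, so Taxon 8 is the least closely related of the three.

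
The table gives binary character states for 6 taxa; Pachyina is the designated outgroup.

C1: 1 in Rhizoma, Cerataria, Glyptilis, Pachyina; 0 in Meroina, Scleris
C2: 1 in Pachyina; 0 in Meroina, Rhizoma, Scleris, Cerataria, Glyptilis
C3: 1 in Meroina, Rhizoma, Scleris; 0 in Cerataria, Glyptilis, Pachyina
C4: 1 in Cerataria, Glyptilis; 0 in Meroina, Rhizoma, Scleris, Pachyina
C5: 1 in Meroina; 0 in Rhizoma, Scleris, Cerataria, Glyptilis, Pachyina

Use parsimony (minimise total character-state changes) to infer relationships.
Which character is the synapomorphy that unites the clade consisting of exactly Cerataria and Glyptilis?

C4

Character polarity is set by the outgroup: the derived state is whichever differs from the outgroup's state, so for C1, C2 the derived state is '0', and for the remaining characters it is '1'.
C1 (derived state '0') is shared by Meroina and Scleris — a synapomorphy uniting that clade.
C2 (derived state '0') is shared by all ingroup taxa — unites the whole ingroup.
C3: derived state '1' in Meroina, Rhizoma, and Scleris only — synapomorphy for {Meroina, Rhizoma, Scleris}.
Only Cerataria and Glyptilis show the derived state '1' for C4, supporting them as a clade.
C5: derived state '1' in Meroina only — an autapomorphy, so it tells us nothing about relationships among taxa.
Most parsimonious ingroup topology: ((Rhizoma,(Meroina,Scleris)),(Cerataria,Glyptilis)).
The clade {Cerataria, Glyptilis} is supported by C4: its derived state '1' occurs in exactly those taxa and in no other taxon (including the outgroup).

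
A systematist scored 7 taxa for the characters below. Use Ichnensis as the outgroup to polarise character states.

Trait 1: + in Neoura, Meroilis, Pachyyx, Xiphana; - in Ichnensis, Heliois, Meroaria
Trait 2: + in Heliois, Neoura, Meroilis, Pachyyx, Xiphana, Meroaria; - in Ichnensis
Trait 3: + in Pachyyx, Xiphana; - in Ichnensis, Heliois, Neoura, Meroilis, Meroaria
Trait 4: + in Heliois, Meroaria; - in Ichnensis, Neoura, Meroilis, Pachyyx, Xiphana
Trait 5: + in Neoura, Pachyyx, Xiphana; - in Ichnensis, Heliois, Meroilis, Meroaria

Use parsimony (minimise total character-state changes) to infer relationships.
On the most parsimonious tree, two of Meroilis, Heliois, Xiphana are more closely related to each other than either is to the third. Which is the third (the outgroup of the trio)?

The outgroup has state '-' for every character, so '+' is the derived state throughout.
Trait 1: derived state '+' in Meroilis, Neoura, Pachyyx, and Xiphana only — synapomorphy for {Meroilis, Neoura, Pachyyx, Xiphana}.
Trait 2 (derived state '+') is shared by all ingroup taxa — unites the whole ingroup.
Only Pachyyx and Xiphana show the derived state '+' for Trait 3, supporting them as a clade.
Only Heliois and Meroaria show the derived state '+' for Trait 4, supporting them as a clade.
Only Neoura, Pachyyx, and Xiphana show the derived state '+' for Trait 5, supporting them as a clade.
Most parsimonious ingroup topology: ((Heliois,Meroaria),((Neoura,(Pachyyx,Xiphana)),Meroilis)).
Xiphana and Meroilis share a more recent common ancestor with each other than either does with Heliois, so Heliois is the least closely related of the three.

Heliois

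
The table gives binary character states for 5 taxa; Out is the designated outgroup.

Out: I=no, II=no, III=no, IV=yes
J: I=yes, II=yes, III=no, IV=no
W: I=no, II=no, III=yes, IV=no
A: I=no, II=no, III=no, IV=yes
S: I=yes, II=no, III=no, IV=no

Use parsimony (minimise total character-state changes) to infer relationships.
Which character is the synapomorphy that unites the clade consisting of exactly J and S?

I

Character polarity is set by the outgroup: the derived state is whichever differs from the outgroup's state, so for IV the derived state is 'no', and for the remaining characters it is 'yes'.
I: derived state 'yes' in J and S only — synapomorphy for {J, S}.
II (derived state 'yes') is unique to J (autapomorphy; uninformative for grouping).
III (derived state 'yes') is unique to W (autapomorphy; uninformative for grouping).
IV: derived state 'no' in J, S, and W only — synapomorphy for {J, S, W}.
Most parsimonious ingroup topology: (((J,S),W),A).
The clade {J, S} is supported by I: its derived state 'yes' occurs in exactly those taxa and in no other taxon (including the outgroup).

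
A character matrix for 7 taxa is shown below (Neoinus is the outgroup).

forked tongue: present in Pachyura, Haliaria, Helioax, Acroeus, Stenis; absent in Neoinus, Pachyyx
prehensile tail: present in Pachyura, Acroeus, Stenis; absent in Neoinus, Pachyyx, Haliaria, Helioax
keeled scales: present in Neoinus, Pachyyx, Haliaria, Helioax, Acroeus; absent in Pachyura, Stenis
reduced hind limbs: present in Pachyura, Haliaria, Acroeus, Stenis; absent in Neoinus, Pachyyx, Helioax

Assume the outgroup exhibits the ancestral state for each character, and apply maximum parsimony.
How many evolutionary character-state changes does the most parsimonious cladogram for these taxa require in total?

4

Character polarity is set by the outgroup: the derived state is whichever differs from the outgroup's state, so for keeled scales the derived state is 'absent', and for the remaining characters it is 'present'.
Only Acroeus, Haliaria, Helioax, Pachyura, and Stenis show the derived state 'present' for forked tongue, supporting them as a clade.
Only Acroeus, Pachyura, and Stenis show the derived state 'present' for prehensile tail, supporting them as a clade.
Only Pachyura and Stenis show the derived state 'absent' for keeled scales, supporting them as a clade.
reduced hind limbs (derived state 'present') is shared by Acroeus, Haliaria, Pachyura, and Stenis — a synapomorphy uniting that clade.
Most parsimonious ingroup topology: (((((Pachyura,Stenis),Acroeus),Haliaria),Helioax),Pachyyx).
Changes per character on this tree: forked tongue: 1; prehensile tail: 1; keeled scales: 1; reduced hind limbs: 1.
Total = 4.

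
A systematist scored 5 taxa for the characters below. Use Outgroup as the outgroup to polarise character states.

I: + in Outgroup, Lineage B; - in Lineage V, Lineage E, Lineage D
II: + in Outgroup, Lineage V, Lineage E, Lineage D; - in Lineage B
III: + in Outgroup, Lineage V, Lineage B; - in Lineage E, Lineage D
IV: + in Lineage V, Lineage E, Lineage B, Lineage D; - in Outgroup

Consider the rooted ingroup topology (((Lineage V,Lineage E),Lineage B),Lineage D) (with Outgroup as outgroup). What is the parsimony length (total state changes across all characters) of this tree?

Map each character onto (((Lineage V,Lineage E),Lineage B),Lineage D) (rooted by Outgroup) and count the minimum state changes it requires (Fitch parsimony):
I: 2; II: 1; III: 2; IV: 1.
Total tree length = 6.

6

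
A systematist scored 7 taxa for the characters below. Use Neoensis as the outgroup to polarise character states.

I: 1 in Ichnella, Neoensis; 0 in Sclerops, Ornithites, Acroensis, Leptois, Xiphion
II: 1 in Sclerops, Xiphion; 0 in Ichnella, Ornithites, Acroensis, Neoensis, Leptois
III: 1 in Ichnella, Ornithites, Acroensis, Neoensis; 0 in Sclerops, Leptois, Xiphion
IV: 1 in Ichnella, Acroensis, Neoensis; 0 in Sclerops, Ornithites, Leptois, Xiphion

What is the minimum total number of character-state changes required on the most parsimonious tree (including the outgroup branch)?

4

Character polarity is set by the outgroup: the derived state is whichever differs from the outgroup's state, so for I, III, IV the derived state is '0', and for the remaining characters it is '1'.
I (derived state '0') is shared by Acroensis, Leptois, Ornithites, Sclerops, and Xiphion — a synapomorphy uniting that clade.
Only Sclerops and Xiphion show the derived state '1' for II, supporting them as a clade.
III (derived state '0') is shared by Leptois, Sclerops, and Xiphion — a synapomorphy uniting that clade.
Only Leptois, Ornithites, Sclerops, and Xiphion show the derived state '0' for IV, supporting them as a clade.
Most parsimonious ingroup topology: (((Ornithites,((Sclerops,Xiphion),Leptois)),Acroensis),Ichnella).
Changes per character on this tree: I: 1; II: 1; III: 1; IV: 1.
Total = 4.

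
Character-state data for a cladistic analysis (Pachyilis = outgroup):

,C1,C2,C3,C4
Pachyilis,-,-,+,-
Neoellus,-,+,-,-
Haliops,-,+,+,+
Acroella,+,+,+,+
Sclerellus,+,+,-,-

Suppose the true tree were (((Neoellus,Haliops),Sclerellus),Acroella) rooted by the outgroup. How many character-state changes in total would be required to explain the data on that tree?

7

Map each character onto (((Neoellus,Haliops),Sclerellus),Acroella) (rooted by Pachyilis) and count the minimum state changes it requires (Fitch parsimony):
C1: 2; C2: 1; C3: 2; C4: 2.
Total tree length = 7.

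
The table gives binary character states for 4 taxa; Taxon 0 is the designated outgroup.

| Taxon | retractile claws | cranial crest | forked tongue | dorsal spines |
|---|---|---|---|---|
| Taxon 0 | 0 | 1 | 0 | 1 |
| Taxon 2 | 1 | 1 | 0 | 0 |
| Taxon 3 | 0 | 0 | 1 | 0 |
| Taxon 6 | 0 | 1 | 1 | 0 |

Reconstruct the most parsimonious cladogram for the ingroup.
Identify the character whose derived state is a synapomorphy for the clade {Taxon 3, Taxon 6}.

forked tongue

Character polarity is set by the outgroup: the derived state is whichever differs from the outgroup's state, so for cranial crest, dorsal spines the derived state is '0', and for the remaining characters it is '1'.
retractile claws: derived state '1' in Taxon 2 only — an autapomorphy, so it tells us nothing about relationships among taxa.
cranial crest (derived state '0') is unique to Taxon 3 (autapomorphy; uninformative for grouping).
forked tongue (derived state '1') is shared by Taxon 3 and Taxon 6 — a synapomorphy uniting that clade.
All ingroup taxa share the derived state '0' for dorsal spines; it defines the ingroup but does not resolve relationships within it.
Most parsimonious ingroup topology: (Taxon 2,(Taxon 3,Taxon 6)).
The clade {Taxon 3, Taxon 6} is supported by forked tongue: its derived state '1' occurs in exactly those taxa and in no other taxon (including the outgroup).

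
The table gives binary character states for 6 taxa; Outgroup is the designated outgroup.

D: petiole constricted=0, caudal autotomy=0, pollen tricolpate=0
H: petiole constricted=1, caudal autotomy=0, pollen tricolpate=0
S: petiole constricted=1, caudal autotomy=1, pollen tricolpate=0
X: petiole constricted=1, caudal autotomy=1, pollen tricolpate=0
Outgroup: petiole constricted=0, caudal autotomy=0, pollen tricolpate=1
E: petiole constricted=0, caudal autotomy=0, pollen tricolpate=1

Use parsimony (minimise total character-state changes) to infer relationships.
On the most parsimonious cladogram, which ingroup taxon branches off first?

E

Character polarity is set by the outgroup: the derived state is whichever differs from the outgroup's state, so for pollen tricolpate the derived state is '0', and for the remaining characters it is '1'.
petiole constricted: derived state '1' in H, S, and X only — synapomorphy for {H, S, X}.
caudal autotomy: derived state '1' in S and X only — synapomorphy for {S, X}.
pollen tricolpate: derived state '0' in D, H, S, and X only — synapomorphy for {D, H, S, X}.
Most parsimonious ingroup topology: ((D,((X,S),H)),E).
E is sister to the clade containing all other ingroup taxa, so it is the earliest-diverging (most basal) ingroup lineage.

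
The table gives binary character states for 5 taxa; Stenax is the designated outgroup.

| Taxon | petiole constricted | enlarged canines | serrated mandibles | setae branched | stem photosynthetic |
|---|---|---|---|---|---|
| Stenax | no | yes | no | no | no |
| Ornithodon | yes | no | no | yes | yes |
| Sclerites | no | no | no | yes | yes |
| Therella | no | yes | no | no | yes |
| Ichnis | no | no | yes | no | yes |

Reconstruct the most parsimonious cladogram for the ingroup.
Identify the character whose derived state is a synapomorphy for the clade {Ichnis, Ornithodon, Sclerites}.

enlarged canines

Character polarity is set by the outgroup: the derived state is whichever differs from the outgroup's state, so for enlarged canines the derived state is 'no', and for the remaining characters it is 'yes'.
petiole constricted: derived state 'yes' in Ornithodon only — an autapomorphy, so it tells us nothing about relationships among taxa.
enlarged canines (derived state 'no') is shared by Ichnis, Ornithodon, and Sclerites — a synapomorphy uniting that clade.
serrated mandibles (derived state 'yes') is unique to Ichnis (autapomorphy; uninformative for grouping).
setae branched: derived state 'yes' in Ornithodon and Sclerites only — synapomorphy for {Ornithodon, Sclerites}.
stem photosynthetic (derived state 'yes') is shared by all ingroup taxa — unites the whole ingroup.
Most parsimonious ingroup topology: (((Ornithodon,Sclerites),Ichnis),Therella).
The clade {Ichnis, Ornithodon, Sclerites} is supported by enlarged canines: its derived state 'no' occurs in exactly those taxa and in no other taxon (including the outgroup).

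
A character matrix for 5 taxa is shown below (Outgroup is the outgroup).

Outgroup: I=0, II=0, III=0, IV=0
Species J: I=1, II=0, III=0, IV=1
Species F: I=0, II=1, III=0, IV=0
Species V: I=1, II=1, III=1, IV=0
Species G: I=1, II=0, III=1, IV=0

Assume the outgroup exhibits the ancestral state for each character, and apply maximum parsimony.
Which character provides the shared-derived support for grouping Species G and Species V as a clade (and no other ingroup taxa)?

III

The outgroup has state '0' for every character, so '1' is the derived state throughout.
I (derived state '1') is shared by Species G, Species J, and Species V — a synapomorphy uniting that clade.
II (state '1') occurs in Species F and Species V but conflicts with the nesting implied by the other characters — most parsimoniously interpreted as homoplasy.
Only Species G and Species V show the derived state '1' for III, supporting them as a clade.
IV (derived state '1') is unique to Species J (autapomorphy; uninformative for grouping).
Most parsimonious ingroup topology: ((Species J,(Species V,Species G)),Species F).
The clade {Species G, Species V} is supported by III: its derived state '1' occurs in exactly those taxa and in no other taxon (including the outgroup).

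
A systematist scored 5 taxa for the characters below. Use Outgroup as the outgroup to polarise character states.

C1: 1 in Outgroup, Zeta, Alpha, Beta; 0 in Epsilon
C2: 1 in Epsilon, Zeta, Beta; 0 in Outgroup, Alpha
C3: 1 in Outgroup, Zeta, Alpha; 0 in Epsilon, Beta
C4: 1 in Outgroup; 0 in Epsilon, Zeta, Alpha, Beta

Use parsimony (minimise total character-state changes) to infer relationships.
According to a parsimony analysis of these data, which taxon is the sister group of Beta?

Epsilon

Character polarity is set by the outgroup: the derived state is whichever differs from the outgroup's state, so for C1, C3, C4 the derived state is '0', and for the remaining characters it is '1'.
C1 (derived state '0') is unique to Epsilon (autapomorphy; uninformative for grouping).
Only Beta, Epsilon, and Zeta show the derived state '1' for C2, supporting them as a clade.
Only Beta and Epsilon show the derived state '0' for C3, supporting them as a clade.
C4 (derived state '0') is shared by all ingroup taxa — unites the whole ingroup.
Most parsimonious ingroup topology: (((Epsilon,Beta),Zeta),Alpha).
Beta and Epsilon form a cherry on this tree, so they are sister taxa.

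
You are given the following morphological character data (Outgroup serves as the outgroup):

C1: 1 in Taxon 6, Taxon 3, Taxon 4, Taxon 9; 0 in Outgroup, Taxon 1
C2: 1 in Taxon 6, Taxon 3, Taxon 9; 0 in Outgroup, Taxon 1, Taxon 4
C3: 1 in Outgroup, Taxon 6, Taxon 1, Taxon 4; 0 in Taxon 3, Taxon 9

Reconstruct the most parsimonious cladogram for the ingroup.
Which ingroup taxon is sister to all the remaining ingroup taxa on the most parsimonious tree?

Character polarity is set by the outgroup: the derived state is whichever differs from the outgroup's state, so for C3 the derived state is '0', and for the remaining characters it is '1'.
C1: derived state '1' in Taxon 3, Taxon 4, Taxon 6, and Taxon 9 only — synapomorphy for {Taxon 3, Taxon 4, Taxon 6, Taxon 9}.
C2 (derived state '1') is shared by Taxon 3, Taxon 6, and Taxon 9 — a synapomorphy uniting that clade.
C3 (derived state '0') is shared by Taxon 3 and Taxon 9 — a synapomorphy uniting that clade.
Most parsimonious ingroup topology: (((Taxon 6,(Taxon 3,Taxon 9)),Taxon 4),Taxon 1).
Taxon 1 is sister to the clade containing all other ingroup taxa, so it is the earliest-diverging (most basal) ingroup lineage.

Taxon 1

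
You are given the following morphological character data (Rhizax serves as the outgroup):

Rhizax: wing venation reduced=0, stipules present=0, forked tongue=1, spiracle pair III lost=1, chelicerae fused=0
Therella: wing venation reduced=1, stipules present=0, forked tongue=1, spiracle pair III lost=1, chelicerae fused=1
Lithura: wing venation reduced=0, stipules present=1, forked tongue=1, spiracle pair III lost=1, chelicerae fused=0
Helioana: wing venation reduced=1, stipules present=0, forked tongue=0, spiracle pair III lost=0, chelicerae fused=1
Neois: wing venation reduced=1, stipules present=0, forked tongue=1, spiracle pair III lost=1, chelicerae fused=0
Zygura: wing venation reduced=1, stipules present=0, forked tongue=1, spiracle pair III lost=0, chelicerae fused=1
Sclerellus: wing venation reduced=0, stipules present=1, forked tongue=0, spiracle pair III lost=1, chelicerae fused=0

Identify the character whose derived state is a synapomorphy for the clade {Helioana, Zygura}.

Character polarity is set by the outgroup: the derived state is whichever differs from the outgroup's state, so for forked tongue, spiracle pair III lost the derived state is '0', and for the remaining characters it is '1'.
wing venation reduced (derived state '1') is shared by Helioana, Neois, Therella, and Zygura — a synapomorphy uniting that clade.
stipules present: derived state '1' in Lithura and Sclerellus only — synapomorphy for {Lithura, Sclerellus}.
forked tongue (state '0') occurs in Helioana and Sclerellus but conflicts with the nesting implied by the other characters — most parsimoniously interpreted as homoplasy.
spiracle pair III lost: derived state '0' in Helioana and Zygura only — synapomorphy for {Helioana, Zygura}.
chelicerae fused (derived state '1') is shared by Helioana, Therella, and Zygura — a synapomorphy uniting that clade.
Most parsimonious ingroup topology: (((Therella,(Helioana,Zygura)),Neois),(Lithura,Sclerellus)).
The clade {Helioana, Zygura} is supported by spiracle pair III lost: its derived state '0' occurs in exactly those taxa and in no other taxon (including the outgroup).

spiracle pair III lost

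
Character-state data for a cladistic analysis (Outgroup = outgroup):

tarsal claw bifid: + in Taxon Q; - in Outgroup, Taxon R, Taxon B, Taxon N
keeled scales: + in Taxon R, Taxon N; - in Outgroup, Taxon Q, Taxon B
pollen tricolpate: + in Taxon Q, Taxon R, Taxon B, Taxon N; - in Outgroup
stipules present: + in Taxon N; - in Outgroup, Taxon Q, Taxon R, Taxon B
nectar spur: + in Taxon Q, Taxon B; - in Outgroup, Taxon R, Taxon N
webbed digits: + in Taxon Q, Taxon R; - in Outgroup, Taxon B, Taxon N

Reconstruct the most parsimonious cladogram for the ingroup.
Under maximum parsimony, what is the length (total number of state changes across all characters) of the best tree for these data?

The outgroup has state '-' for every character, so '+' is the derived state throughout.
tarsal claw bifid: derived state '+' in Taxon Q only — an autapomorphy, so it tells us nothing about relationships among taxa.
keeled scales (derived state '+') is shared by Taxon N and Taxon R — a synapomorphy uniting that clade.
pollen tricolpate (derived state '+') is shared by all ingroup taxa — unites the whole ingroup.
stipules present (derived state '+') is unique to Taxon N (autapomorphy; uninformative for grouping).
nectar spur: derived state '+' in Taxon B and Taxon Q only — synapomorphy for {Taxon B, Taxon Q}.
webbed digits (state '+') occurs in Taxon Q and Taxon R but conflicts with the nesting implied by the other characters — most parsimoniously interpreted as homoplasy.
Most parsimonious ingroup topology: ((Taxon Q,Taxon B),(Taxon R,Taxon N)).
Changes per character on this tree: tarsal claw bifid: 1; keeled scales: 1; pollen tricolpate: 1; stipules present: 1; nectar spur: 1; webbed digits: 2.
Total = 7.

7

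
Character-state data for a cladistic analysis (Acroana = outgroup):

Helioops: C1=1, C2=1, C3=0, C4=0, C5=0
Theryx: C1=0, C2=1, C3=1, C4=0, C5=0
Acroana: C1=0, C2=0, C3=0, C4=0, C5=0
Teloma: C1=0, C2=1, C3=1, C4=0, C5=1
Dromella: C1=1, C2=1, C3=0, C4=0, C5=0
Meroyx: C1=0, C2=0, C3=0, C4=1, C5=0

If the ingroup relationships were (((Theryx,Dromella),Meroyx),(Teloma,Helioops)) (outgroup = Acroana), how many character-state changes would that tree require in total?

8

Map each character onto (((Theryx,Dromella),Meroyx),(Teloma,Helioops)) (rooted by Acroana) and count the minimum state changes it requires (Fitch parsimony):
C1: 2; C2: 2; C3: 2; C4: 1; C5: 1.
Total tree length = 8.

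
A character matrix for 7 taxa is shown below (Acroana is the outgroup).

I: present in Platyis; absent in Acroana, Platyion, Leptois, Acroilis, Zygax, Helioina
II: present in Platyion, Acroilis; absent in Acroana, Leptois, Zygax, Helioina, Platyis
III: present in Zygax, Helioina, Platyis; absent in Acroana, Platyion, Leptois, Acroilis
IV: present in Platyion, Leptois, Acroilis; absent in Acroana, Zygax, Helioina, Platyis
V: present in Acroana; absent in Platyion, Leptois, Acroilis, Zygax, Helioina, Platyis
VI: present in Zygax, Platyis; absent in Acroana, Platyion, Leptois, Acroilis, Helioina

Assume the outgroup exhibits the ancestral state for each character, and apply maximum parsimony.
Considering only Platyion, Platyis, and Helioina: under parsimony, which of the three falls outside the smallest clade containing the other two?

Character polarity is set by the outgroup: the derived state is whichever differs from the outgroup's state, so for V the derived state is 'absent', and for the remaining characters it is 'present'.
I (derived state 'present') is unique to Platyis (autapomorphy; uninformative for grouping).
II: derived state 'present' in Acroilis and Platyion only — synapomorphy for {Acroilis, Platyion}.
Only Helioina, Platyis, and Zygax show the derived state 'present' for III, supporting them as a clade.
Only Acroilis, Leptois, and Platyion show the derived state 'present' for IV, supporting them as a clade.
All ingroup taxa share the derived state 'absent' for V; it defines the ingroup but does not resolve relationships within it.
VI: derived state 'present' in Platyis and Zygax only — synapomorphy for {Platyis, Zygax}.
Most parsimonious ingroup topology: (((Platyion,Acroilis),Leptois),((Zygax,Platyis),Helioina)).
Helioina and Platyis share a more recent common ancestor with each other than either does with Platyion, so Platyion is the least closely related of the three.

Platyion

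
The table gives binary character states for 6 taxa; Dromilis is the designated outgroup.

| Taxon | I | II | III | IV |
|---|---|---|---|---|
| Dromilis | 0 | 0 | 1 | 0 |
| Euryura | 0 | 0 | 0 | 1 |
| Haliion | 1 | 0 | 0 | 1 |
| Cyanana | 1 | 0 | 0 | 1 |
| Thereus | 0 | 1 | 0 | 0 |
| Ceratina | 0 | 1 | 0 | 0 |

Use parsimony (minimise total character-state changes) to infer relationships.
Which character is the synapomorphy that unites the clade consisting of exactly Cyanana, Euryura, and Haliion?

IV

Character polarity is set by the outgroup: the derived state is whichever differs from the outgroup's state, so for III the derived state is '0', and for the remaining characters it is '1'.
I (derived state '1') is shared by Cyanana and Haliion — a synapomorphy uniting that clade.
II (derived state '1') is shared by Ceratina and Thereus — a synapomorphy uniting that clade.
III (derived state '0') is shared by all ingroup taxa — unites the whole ingroup.
Only Cyanana, Euryura, and Haliion show the derived state '1' for IV, supporting them as a clade.
Most parsimonious ingroup topology: ((Euryura,(Haliion,Cyanana)),(Thereus,Ceratina)).
The clade {Cyanana, Euryura, Haliion} is supported by IV: its derived state '1' occurs in exactly those taxa and in no other taxon (including the outgroup).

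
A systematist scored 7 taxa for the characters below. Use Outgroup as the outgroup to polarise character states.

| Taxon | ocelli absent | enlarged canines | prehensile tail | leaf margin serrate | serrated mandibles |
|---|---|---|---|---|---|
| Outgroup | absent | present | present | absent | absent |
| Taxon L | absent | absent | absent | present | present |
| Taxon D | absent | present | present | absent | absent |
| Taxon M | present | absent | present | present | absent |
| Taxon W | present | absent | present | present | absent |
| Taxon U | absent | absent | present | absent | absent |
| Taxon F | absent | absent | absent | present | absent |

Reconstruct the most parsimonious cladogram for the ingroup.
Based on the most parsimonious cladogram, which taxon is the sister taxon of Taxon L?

Taxon F

Character polarity is set by the outgroup: the derived state is whichever differs from the outgroup's state, so for enlarged canines, prehensile tail the derived state is 'absent', and for the remaining characters it is 'present'.
ocelli absent: derived state 'present' in Taxon M and Taxon W only — synapomorphy for {Taxon M, Taxon W}.
enlarged canines (derived state 'absent') is shared by Taxon F, Taxon L, Taxon M, Taxon U, and Taxon W — a synapomorphy uniting that clade.
Only Taxon F and Taxon L show the derived state 'absent' for prehensile tail, supporting them as a clade.
leaf margin serrate (derived state 'present') is shared by Taxon F, Taxon L, Taxon M, and Taxon W — a synapomorphy uniting that clade.
serrated mandibles (derived state 'present') is unique to Taxon L (autapomorphy; uninformative for grouping).
Most parsimonious ingroup topology: ((((Taxon L,Taxon F),(Taxon M,Taxon W)),Taxon U),Taxon D).
Taxon L and Taxon F form a cherry on this tree, so they are sister taxa.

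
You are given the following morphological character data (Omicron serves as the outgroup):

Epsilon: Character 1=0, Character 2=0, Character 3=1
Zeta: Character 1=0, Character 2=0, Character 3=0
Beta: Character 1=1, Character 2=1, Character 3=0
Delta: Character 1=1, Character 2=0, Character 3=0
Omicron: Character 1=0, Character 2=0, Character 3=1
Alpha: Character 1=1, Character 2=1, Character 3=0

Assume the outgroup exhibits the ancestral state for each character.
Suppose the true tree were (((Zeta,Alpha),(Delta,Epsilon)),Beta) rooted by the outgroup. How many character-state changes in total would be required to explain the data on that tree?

7

Map each character onto (((Zeta,Alpha),(Delta,Epsilon)),Beta) (rooted by Omicron) and count the minimum state changes it requires (Fitch parsimony):
Character 1: 3; Character 2: 2; Character 3: 2.
Total tree length = 7.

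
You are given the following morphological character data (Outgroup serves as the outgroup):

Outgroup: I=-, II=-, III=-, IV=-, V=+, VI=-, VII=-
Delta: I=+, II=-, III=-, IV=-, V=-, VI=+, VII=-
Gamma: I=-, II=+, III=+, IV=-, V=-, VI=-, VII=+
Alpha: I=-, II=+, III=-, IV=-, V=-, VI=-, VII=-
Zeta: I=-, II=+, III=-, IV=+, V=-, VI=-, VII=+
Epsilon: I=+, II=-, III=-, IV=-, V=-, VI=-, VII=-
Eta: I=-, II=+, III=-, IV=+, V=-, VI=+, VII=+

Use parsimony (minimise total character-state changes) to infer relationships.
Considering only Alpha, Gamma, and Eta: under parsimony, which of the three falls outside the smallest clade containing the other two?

Character polarity is set by the outgroup: the derived state is whichever differs from the outgroup's state, so for V the derived state is '-', and for the remaining characters it is '+'.
Only Delta and Epsilon show the derived state '+' for I, supporting them as a clade.
II: derived state '+' in Alpha, Eta, Gamma, and Zeta only — synapomorphy for {Alpha, Eta, Gamma, Zeta}.
III (derived state '+') is unique to Gamma (autapomorphy; uninformative for grouping).
IV (derived state '+') is shared by Eta and Zeta — a synapomorphy uniting that clade.
V (derived state '-') is shared by all ingroup taxa — unites the whole ingroup.
VI (state '+') occurs in Delta and Eta but conflicts with the nesting implied by the other characters — most parsimoniously interpreted as homoplasy.
VII (derived state '+') is shared by Eta, Gamma, and Zeta — a synapomorphy uniting that clade.
Most parsimonious ingroup topology: ((Delta,Epsilon),((Gamma,(Zeta,Eta)),Alpha)).
Eta and Gamma share a more recent common ancestor with each other than either does with Alpha, so Alpha is the least closely related of the three.

Alpha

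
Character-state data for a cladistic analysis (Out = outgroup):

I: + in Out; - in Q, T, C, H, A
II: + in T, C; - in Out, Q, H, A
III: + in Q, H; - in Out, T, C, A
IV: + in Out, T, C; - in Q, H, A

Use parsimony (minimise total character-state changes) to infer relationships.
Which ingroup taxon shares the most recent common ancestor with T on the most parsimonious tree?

C

Character polarity is set by the outgroup: the derived state is whichever differs from the outgroup's state, so for I, IV the derived state is '-', and for the remaining characters it is '+'.
All ingroup taxa share the derived state '-' for I; it defines the ingroup but does not resolve relationships within it.
II (derived state '+') is shared by C and T — a synapomorphy uniting that clade.
III (derived state '+') is shared by H and Q — a synapomorphy uniting that clade.
Only A, H, and Q show the derived state '-' for IV, supporting them as a clade.
Most parsimonious ingroup topology: (((Q,H),A),(T,C)).
T and C form a cherry on this tree, so they are sister taxa.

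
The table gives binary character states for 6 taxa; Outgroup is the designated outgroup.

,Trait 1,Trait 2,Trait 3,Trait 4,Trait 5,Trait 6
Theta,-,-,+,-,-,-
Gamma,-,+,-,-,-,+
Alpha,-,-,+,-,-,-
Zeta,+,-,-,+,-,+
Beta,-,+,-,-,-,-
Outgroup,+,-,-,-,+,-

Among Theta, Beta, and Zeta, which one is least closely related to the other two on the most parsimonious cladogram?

Character polarity is set by the outgroup: the derived state is whichever differs from the outgroup's state, so for Trait 1, Trait 5 the derived state is '-', and for the remaining characters it is '+'.
Only Alpha, Beta, Gamma, and Theta show the derived state '-' for Trait 1, supporting them as a clade.
Trait 2: derived state '+' in Beta and Gamma only — synapomorphy for {Beta, Gamma}.
Trait 3: derived state '+' in Alpha and Theta only — synapomorphy for {Alpha, Theta}.
Trait 4: derived state '+' in Zeta only — an autapomorphy, so it tells us nothing about relationships among taxa.
All ingroup taxa share the derived state '-' for Trait 5; it defines the ingroup but does not resolve relationships within it.
Trait 6 (state '+') occurs in Gamma and Zeta but conflicts with the nesting implied by the other characters — most parsimoniously interpreted as homoplasy.
Most parsimonious ingroup topology: (Zeta,((Alpha,Theta),(Gamma,Beta))).
Theta and Beta share a more recent common ancestor with each other than either does with Zeta, so Zeta is the least closely related of the three.

Zeta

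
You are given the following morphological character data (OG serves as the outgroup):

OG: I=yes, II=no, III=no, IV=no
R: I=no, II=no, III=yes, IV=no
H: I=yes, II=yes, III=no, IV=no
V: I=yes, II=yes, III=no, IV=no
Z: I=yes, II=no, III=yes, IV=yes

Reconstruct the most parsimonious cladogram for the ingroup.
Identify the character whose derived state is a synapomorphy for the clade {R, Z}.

Character polarity is set by the outgroup: the derived state is whichever differs from the outgroup's state, so for I the derived state is 'no', and for the remaining characters it is 'yes'.
I (derived state 'no') is unique to R (autapomorphy; uninformative for grouping).
Only H and V show the derived state 'yes' for II, supporting them as a clade.
Only R and Z show the derived state 'yes' for III, supporting them as a clade.
IV (derived state 'yes') is unique to Z (autapomorphy; uninformative for grouping).
Most parsimonious ingroup topology: ((R,Z),(H,V)).
The clade {R, Z} is supported by III: its derived state 'yes' occurs in exactly those taxa and in no other taxon (including the outgroup).

III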